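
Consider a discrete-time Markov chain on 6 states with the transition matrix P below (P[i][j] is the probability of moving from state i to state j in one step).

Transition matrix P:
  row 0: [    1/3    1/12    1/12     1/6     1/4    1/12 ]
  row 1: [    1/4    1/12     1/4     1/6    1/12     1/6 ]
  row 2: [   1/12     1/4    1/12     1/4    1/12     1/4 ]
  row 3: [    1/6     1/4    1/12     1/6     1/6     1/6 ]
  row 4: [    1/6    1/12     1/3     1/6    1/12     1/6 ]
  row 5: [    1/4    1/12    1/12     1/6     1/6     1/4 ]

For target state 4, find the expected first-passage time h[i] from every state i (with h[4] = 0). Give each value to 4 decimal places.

h = [5.4475, 6.6091, 6.6975, 6.1404, 0.0000, 5.9922]

First-step conditioning: h[4] = 0; for i ≠ 4, h[i] = 1 + Σ_k P[i][k]·h[k].
  h[0] = 1 + 1/3·h[0] + 1/12·h[1] + 1/12·h[2] + 1/6·h[3] + 1/12·h[5]
  h[1] = 1 + 1/4·h[0] + 1/12·h[1] + 1/4·h[2] + 1/6·h[3] + 1/6·h[5]
  h[2] = 1 + 1/12·h[0] + 1/4·h[1] + 1/12·h[2] + 1/4·h[3] + 1/4·h[5]
  h[3] = 1 + 1/6·h[0] + 1/4·h[1] + 1/12·h[2] + 1/6·h[3] + 1/6·h[5]
  h[5] = 1 + 1/4·h[0] + 1/12·h[1] + 1/12·h[2] + 1/6·h[3] + 1/4·h[5]
Solving the 5×5 linear system over states ≠ 4 gives exactly h = [5028/923, 30501/4615, 30909/4615, 28338/4615, 0, 27654/4615] (h[4] = 0 is the target).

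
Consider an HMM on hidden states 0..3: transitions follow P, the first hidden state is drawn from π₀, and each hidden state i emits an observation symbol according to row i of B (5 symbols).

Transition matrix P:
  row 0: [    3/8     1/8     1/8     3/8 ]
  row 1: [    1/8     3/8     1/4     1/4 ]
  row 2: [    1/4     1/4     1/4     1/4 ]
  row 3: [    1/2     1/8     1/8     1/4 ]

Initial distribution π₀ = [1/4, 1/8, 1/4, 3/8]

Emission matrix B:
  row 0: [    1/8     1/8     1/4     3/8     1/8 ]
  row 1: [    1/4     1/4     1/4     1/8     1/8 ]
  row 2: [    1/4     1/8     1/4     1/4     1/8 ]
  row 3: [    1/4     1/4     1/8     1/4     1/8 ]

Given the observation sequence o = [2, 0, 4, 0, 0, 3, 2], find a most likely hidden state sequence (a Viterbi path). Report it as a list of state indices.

t=0: δ = [6.250e-02, 3.125e-02, 6.250e-02, 4.688e-02]  (obs o_0=2)
t=1: δ = [2.930e-03, 3.906e-03, 3.906e-03, 5.859e-03]  ψ = [0, 2, 2, 0]  (obs o_1=0)
t=2: δ = [3.662e-04, 1.831e-04, 1.221e-04, 1.831e-04]  ψ = [3, 1, 1, 3]  (obs o_2=4)
t=3: δ = [1.717e-05, 1.717e-05, 1.144e-05, 3.433e-05]  ψ = [0, 1, 0, 0]  (obs o_3=0)
t=4: δ = [2.146e-06, 1.609e-06, 1.073e-06, 2.146e-06]  ψ = [3, 1, 1, 3]  (obs o_4=0)
t=5: δ = [4.023e-07, 7.544e-08, 1.006e-07, 2.012e-07]  ψ = [3, 1, 1, 0]  (obs o_5=3)
t=6: δ = [3.772e-08, 1.257e-08, 1.257e-08, 1.886e-08]  ψ = [0, 0, 0, 0]  (obs o_6=2)
backtrack: best end state = 0; path = [0, 3, 0, 3, 3, 0, 0]

path = [0, 3, 0, 3, 3, 0, 0]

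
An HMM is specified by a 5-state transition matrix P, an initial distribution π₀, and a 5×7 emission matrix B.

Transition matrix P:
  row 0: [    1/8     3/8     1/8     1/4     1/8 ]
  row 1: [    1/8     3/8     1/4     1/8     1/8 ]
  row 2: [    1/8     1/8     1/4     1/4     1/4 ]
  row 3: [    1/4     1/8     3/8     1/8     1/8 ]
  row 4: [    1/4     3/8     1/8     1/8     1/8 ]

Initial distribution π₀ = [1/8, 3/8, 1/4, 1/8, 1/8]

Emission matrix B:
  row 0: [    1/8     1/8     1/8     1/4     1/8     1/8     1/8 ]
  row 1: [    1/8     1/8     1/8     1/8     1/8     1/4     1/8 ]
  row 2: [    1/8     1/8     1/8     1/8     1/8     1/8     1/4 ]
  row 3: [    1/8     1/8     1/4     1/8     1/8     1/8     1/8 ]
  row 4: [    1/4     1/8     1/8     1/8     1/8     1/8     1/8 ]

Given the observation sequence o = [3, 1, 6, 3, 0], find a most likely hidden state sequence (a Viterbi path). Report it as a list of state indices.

t=0: δ = [3.125e-02, 4.688e-02, 3.125e-02, 1.562e-02, 1.562e-02]  (obs o_0=3)
t=1: δ = [7.324e-04, 2.197e-03, 1.465e-03, 9.766e-04, 9.766e-04]  ψ = [1, 1, 1, 0, 2]  (obs o_1=1)
t=2: δ = [3.433e-05, 1.030e-04, 1.373e-04, 4.578e-05, 4.578e-05]  ψ = [1, 1, 1, 2, 2]  (obs o_2=6)
t=3: δ = [4.292e-06, 4.828e-06, 4.292e-06, 4.292e-06, 4.292e-06]  ψ = [2, 1, 2, 2, 2]  (obs o_3=3)
t=4: δ = [1.341e-07, 2.263e-07, 2.012e-07, 1.341e-07, 2.682e-07]  ψ = [3, 1, 3, 0, 2]  (obs o_4=0)
backtrack: best end state = 4; path = [1, 1, 2, 2, 4]

path = [1, 1, 2, 2, 4]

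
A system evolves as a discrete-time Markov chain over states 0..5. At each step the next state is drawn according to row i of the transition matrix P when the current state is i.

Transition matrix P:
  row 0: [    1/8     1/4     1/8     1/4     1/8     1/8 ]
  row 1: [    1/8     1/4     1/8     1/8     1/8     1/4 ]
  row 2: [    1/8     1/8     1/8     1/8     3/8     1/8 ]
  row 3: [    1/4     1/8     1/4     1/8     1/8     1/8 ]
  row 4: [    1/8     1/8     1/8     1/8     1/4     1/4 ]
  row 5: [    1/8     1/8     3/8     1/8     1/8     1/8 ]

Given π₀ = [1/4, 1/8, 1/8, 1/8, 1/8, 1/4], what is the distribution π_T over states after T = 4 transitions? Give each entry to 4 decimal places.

π = [0.1429, 0.1633, 0.1854, 0.1429, 0.1956, 0.1699]

t=0: π = [0.2500, 0.1250, 0.1250, 0.1250, 0.1250, 0.2500]
t=1: π = [0.1406, 0.1719, 0.2031, 0.1563, 0.1719, 0.1563]
t=2: π = [0.1445, 0.1641, 0.1836, 0.1426, 0.1973, 0.1680]
t=3: π = [0.1428, 0.1636, 0.1848, 0.1431, 0.1956, 0.1702]
t=4: π = [0.1429, 0.1633, 0.1854, 0.1429, 0.1956, 0.1699]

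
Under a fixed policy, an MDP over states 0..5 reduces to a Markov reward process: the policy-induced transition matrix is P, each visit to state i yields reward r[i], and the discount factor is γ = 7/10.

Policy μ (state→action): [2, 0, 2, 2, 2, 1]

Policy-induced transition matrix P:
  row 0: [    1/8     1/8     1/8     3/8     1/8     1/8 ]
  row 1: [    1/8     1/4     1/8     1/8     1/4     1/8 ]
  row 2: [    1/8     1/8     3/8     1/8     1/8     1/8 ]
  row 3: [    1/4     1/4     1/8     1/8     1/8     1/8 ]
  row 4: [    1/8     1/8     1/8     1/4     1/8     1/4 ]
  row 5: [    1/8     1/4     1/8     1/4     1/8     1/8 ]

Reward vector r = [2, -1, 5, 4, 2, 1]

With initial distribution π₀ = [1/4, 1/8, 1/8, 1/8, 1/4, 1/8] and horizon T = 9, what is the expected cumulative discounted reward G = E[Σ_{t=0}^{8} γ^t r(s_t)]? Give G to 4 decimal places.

t=0: π = [0.2500, 0.1250, 0.1250, 0.1250, 0.2500, 0.1250], E[r] = 2.1250, γ^t·E[r] = 2.125000, running G = 2.125000
t=1: π = [0.1406, 0.1719, 0.1563, 0.2344, 0.1406, 0.1563], E[r] = 2.2656, γ^t·E[r] = 1.585938, running G = 3.710938
t=2: π = [0.1543, 0.1953, 0.1641, 0.1973, 0.1465, 0.1426], E[r] = 2.1582, γ^t·E[r] = 1.057520, running G = 4.768457
t=3: π = [0.1497, 0.1919, 0.1660, 0.1997, 0.1494, 0.1433], E[r] = 2.1785, γ^t·E[r] = 0.747214, running G = 5.515671
t=4: π = [0.1500, 0.1919, 0.1665, 0.1990, 0.1490, 0.1437], E[r] = 2.1783, γ^t·E[r] = 0.522999, running G = 6.038670
t=5: π = [0.1499, 0.1918, 0.1666, 0.1991, 0.1490, 0.1436], E[r] = 2.1789, γ^t·E[r] = 0.366216, running G = 6.404885
t=6: π = [0.1499, 0.1918, 0.1667, 0.1990, 0.1490, 0.1436], E[r] = 2.1790, γ^t·E[r] = 0.256356, running G = 6.661242
t=7: π = [0.1499, 0.1918, 0.1667, 0.1990, 0.1490, 0.1436], E[r] = 2.1790, γ^t·E[r] = 0.179453, running G = 6.840694
t=8: π = [0.1499, 0.1918, 0.1667, 0.1990, 0.1490, 0.1436], E[r] = 2.1790, γ^t·E[r] = 0.125617, running G = 6.966311

G = 6.9663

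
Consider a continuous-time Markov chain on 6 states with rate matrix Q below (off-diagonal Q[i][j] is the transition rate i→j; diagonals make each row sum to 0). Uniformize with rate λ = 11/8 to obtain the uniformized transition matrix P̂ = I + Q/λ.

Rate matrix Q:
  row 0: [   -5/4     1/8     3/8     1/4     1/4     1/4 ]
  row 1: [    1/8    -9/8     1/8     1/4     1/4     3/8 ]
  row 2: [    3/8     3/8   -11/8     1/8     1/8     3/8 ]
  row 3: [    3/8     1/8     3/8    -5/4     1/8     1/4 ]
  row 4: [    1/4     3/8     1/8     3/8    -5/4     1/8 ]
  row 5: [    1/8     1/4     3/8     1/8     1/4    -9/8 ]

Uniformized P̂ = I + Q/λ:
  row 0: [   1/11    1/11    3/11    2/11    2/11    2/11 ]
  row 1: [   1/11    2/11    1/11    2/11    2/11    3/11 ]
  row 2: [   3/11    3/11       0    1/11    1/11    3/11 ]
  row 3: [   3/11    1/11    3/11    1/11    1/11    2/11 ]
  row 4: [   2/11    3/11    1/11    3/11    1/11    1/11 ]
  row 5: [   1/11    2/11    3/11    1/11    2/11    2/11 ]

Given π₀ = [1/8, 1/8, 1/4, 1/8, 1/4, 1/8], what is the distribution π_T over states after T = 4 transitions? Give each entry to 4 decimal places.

t=0: π = [0.1250, 0.1250, 0.2500, 0.1250, 0.2500, 0.1250]
t=1: π = [0.1818, 0.2045, 0.1364, 0.1591, 0.1250, 0.1932]
t=2: π = [0.1560, 0.1746, 0.1756, 0.1488, 0.1436, 0.2014]
t=3: π = [0.1629, 0.1831, 0.1670, 0.1471, 0.1393, 0.2006]
t=4: π = [0.1607, 0.1815, 0.1686, 0.1477, 0.1406, 0.2010]

π = [0.1607, 0.1815, 0.1686, 0.1477, 0.1406, 0.2010]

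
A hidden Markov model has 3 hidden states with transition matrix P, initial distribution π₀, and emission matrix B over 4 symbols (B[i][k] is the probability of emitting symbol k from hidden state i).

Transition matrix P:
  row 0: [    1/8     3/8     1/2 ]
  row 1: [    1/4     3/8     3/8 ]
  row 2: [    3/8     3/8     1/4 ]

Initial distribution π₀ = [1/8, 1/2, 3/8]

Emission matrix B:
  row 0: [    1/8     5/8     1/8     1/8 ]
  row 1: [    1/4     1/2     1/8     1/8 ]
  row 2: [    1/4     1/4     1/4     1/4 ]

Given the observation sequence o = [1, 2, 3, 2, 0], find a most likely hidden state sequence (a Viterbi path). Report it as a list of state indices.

path = [1, 2, 0, 2, 1]

t=0: δ = [7.812e-02, 2.500e-01, 9.375e-02]  (obs o_0=1)
t=1: δ = [7.812e-03, 1.172e-02, 2.344e-02]  ψ = [1, 1, 1]  (obs o_1=2)
t=2: δ = [1.099e-03, 1.099e-03, 1.465e-03]  ψ = [2, 2, 2]  (obs o_2=3)
t=3: δ = [6.866e-05, 6.866e-05, 1.373e-04]  ψ = [2, 2, 0]  (obs o_3=2)
t=4: δ = [6.437e-06, 1.287e-05, 8.583e-06]  ψ = [2, 2, 0]  (obs o_4=0)
backtrack: best end state = 1; path = [1, 2, 0, 2, 1]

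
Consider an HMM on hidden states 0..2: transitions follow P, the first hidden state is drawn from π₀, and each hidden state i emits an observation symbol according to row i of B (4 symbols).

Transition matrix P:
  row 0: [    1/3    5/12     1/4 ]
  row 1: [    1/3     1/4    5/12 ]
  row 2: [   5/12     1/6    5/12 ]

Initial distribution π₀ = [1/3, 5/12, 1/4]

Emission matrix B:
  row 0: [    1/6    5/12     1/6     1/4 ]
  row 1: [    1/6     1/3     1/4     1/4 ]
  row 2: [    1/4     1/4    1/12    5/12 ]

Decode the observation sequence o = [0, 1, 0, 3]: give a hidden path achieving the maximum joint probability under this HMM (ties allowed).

path = [0, 1, 2, 2]

t=0: δ = [5.556e-02, 6.944e-02, 6.250e-02]  (obs o_0=0)
t=1: δ = [1.085e-02, 7.716e-03, 7.234e-03]  ψ = [2, 0, 1]  (obs o_1=1)
t=2: δ = [6.028e-04, 7.535e-04, 8.038e-04]  ψ = [0, 0, 1]  (obs o_2=0)
t=3: δ = [8.372e-05, 6.279e-05, 1.395e-04]  ψ = [2, 0, 2]  (obs o_3=3)
backtrack: best end state = 2; path = [0, 1, 2, 2]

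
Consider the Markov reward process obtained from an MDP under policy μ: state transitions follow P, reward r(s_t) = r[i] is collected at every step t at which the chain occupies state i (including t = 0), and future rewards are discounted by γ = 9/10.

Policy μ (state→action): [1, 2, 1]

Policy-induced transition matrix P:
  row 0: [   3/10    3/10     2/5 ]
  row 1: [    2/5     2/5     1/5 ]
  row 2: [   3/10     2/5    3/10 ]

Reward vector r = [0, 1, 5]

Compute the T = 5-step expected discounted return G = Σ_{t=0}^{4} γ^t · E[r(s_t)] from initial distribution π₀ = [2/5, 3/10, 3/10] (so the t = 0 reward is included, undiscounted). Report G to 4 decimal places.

t=0: π = [0.4000, 0.3000, 0.3000], E[r] = 1.8000, γ^t·E[r] = 1.800000, running G = 1.800000
t=1: π = [0.3300, 0.3600, 0.3100], E[r] = 1.9100, γ^t·E[r] = 1.719000, running G = 3.519000
t=2: π = [0.3360, 0.3670, 0.2970], E[r] = 1.8520, γ^t·E[r] = 1.500120, running G = 5.019120
t=3: π = [0.3367, 0.3664, 0.2969], E[r] = 1.8509, γ^t·E[r] = 1.349306, running G = 6.368426
t=4: π = [0.3366, 0.3663, 0.2970], E[r] = 1.8515, γ^t·E[r] = 1.214756, running G = 7.583182

G = 7.5832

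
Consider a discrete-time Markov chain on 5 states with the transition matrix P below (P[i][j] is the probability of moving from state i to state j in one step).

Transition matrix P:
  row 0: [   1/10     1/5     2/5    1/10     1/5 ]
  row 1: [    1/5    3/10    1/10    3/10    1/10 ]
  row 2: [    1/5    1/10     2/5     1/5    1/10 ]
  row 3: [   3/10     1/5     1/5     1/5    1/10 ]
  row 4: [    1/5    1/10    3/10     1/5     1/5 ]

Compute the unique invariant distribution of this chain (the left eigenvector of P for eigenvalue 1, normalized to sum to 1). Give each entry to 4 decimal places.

π = [0.1998, 0.1747, 0.2948, 0.1975, 0.1333]

Balance equations π_j = Σ_i π_i·P[i][j]:
  π_0 = 1/10·π_0 + 1/5·π_1 + 1/5·π_2 + 3/10·π_3 + 1/5·π_4
  π_1 = 1/5·π_0 + 3/10·π_1 + 1/10·π_2 + 1/5·π_3 + 1/10·π_4
  π_2 = 2/5·π_0 + 1/10·π_1 + 2/5·π_2 + 1/5·π_3 + 3/10·π_4
  π_3 = 1/10·π_0 + 3/10·π_1 + 1/5·π_2 + 1/5·π_3 + 1/5·π_4
  normalize: π_0 + π_1 + π_2 + π_3 + π_4 = 1
Solving the linear system gives exactly π = [175/876, 51/292, 581/1971, 173/876, 1051/7884].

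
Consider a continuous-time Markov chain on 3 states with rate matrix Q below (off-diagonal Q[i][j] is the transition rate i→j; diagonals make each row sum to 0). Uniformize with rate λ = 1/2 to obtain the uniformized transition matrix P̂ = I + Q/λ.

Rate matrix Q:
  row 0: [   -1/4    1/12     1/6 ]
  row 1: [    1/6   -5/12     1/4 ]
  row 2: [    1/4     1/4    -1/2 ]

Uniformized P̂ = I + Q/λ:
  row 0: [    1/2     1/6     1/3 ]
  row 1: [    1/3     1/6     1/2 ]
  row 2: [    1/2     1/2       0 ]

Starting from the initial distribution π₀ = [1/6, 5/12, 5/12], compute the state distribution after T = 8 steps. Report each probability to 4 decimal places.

t=0: π = [0.1667, 0.4167, 0.4167]
t=1: π = [0.4306, 0.3056, 0.2639]
t=2: π = [0.4491, 0.2546, 0.2963]
t=3: π = [0.4576, 0.2654, 0.2770]
t=4: π = [0.4558, 0.2590, 0.2852]
t=5: π = [0.4568, 0.2617, 0.2814]
t=6: π = [0.4564, 0.2605, 0.2832]
t=7: π = [0.4566, 0.2611, 0.2824]
t=8: π = [0.4565, 0.2608, 0.2827]

π = [0.4565, 0.2608, 0.2827]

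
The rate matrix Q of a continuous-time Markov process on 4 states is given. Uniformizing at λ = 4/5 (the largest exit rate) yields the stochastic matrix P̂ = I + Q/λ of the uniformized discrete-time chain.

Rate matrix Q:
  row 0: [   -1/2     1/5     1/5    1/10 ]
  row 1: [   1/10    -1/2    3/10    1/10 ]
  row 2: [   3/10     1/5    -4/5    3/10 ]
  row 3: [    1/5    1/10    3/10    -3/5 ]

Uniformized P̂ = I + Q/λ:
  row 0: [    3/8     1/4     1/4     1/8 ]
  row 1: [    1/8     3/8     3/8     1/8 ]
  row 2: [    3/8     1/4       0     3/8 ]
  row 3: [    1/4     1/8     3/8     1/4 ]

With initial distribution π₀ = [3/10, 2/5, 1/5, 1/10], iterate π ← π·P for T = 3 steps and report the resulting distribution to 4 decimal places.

t=0: π = [0.3000, 0.4000, 0.2000, 0.1000]
t=1: π = [0.2625, 0.2875, 0.2625, 0.1875]
t=2: π = [0.2797, 0.2625, 0.2438, 0.2141]
t=3: π = [0.2826, 0.2561, 0.2486, 0.2127]

π = [0.2826, 0.2561, 0.2486, 0.2127]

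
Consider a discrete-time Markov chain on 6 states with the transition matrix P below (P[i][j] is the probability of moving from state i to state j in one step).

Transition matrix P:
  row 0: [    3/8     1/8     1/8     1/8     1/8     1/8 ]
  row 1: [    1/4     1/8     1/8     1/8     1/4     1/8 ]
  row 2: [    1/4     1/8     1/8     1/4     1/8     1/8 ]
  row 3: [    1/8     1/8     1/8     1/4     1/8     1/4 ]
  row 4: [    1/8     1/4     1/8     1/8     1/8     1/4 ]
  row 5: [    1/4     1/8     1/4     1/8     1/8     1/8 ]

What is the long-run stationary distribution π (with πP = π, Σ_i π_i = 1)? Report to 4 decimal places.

π = [0.2419, 0.1429, 0.1454, 0.1636, 0.1429, 0.1633]

Balance equations π_j = Σ_i π_i·P[i][j]:
  π_0 = 3/8·π_0 + 1/4·π_1 + 1/4·π_2 + 1/8·π_3 + 1/8·π_4 + 1/4·π_5
  π_1 = 1/8·π_0 + 1/8·π_1 + 1/8·π_2 + 1/8·π_3 + 1/4·π_4 + 1/8·π_5
  π_2 = 1/8·π_0 + 1/8·π_1 + 1/8·π_2 + 1/8·π_3 + 1/8·π_4 + 1/4·π_5
  π_3 = 1/8·π_0 + 1/8·π_1 + 1/4·π_2 + 1/4·π_3 + 1/8·π_4 + 1/8·π_5
  π_4 = 1/8·π_0 + 1/4·π_1 + 1/8·π_2 + 1/8·π_3 + 1/8·π_4 + 1/8·π_5
  normalize: π_0 + π_1 + π_2 + π_3 + π_4 + π_5 = 1
Solving the linear system gives exactly π = [757/3129, 1/7, 65/447, 512/3129, 1/7, 73/447].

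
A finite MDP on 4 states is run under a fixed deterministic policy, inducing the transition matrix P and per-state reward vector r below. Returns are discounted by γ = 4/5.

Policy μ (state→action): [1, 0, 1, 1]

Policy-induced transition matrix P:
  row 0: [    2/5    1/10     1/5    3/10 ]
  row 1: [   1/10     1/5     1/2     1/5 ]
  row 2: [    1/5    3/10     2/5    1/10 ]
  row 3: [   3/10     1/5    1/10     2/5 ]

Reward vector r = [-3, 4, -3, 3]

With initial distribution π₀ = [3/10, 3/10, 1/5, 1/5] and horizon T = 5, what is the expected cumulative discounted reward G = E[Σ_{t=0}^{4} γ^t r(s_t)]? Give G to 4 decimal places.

t=0: π = [0.3000, 0.3000, 0.2000, 0.2000], E[r] = 0.3000, γ^t·E[r] = 0.300000, running G = 0.300000
t=1: π = [0.2500, 0.1900, 0.3100, 0.2500], E[r] = -0.1700, γ^t·E[r] = -0.136000, running G = 0.164000
t=2: π = [0.2560, 0.2060, 0.2940, 0.2440], E[r] = -0.0940, γ^t·E[r] = -0.060160, running G = 0.103840
t=3: π = [0.2550, 0.2038, 0.2962, 0.2450], E[r] = -0.1034, γ^t·E[r] = -0.052941, running G = 0.050899
t=4: π = [0.2551, 0.2041, 0.2959, 0.2449], E[r] = -0.1019, γ^t·E[r] = -0.041730, running G = 0.009169

G = 0.0092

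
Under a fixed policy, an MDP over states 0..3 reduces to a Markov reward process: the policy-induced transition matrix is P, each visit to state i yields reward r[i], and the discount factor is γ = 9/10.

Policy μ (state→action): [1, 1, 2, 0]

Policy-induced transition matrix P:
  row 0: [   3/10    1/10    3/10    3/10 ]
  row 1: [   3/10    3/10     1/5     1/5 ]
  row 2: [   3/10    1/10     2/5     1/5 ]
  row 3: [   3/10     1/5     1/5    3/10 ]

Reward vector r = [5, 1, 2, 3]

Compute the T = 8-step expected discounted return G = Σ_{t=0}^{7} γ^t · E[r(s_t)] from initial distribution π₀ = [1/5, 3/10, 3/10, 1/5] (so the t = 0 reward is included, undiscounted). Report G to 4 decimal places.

G = 16.5405

t=0: π = [0.2000, 0.3000, 0.3000, 0.2000], E[r] = 2.5000, γ^t·E[r] = 2.500000, running G = 2.500000
t=1: π = [0.3000, 0.1800, 0.2800, 0.2400], E[r] = 2.9600, γ^t·E[r] = 2.664000, running G = 5.164000
t=2: π = [0.3000, 0.1600, 0.2860, 0.2540], E[r] = 2.9940, γ^t·E[r] = 2.425140, running G = 7.589140
t=3: π = [0.3000, 0.1574, 0.2872, 0.2554], E[r] = 2.9980, γ^t·E[r] = 2.185542, running G = 9.774682
t=4: π = [0.3000, 0.1570, 0.2874, 0.2555], E[r] = 2.9985, γ^t·E[r] = 1.967329, running G = 11.742011
t=5: π = [0.3000, 0.1570, 0.2875, 0.2556], E[r] = 2.9986, γ^t·E[r] = 1.770641, running G = 13.512652
t=6: π = [0.3000, 0.1569, 0.2875, 0.2556], E[r] = 2.9986, γ^t·E[r] = 1.593583, running G = 15.106235
t=7: π = [0.3000, 0.1569, 0.2875, 0.2556], E[r] = 2.9986, γ^t·E[r] = 1.434226, running G = 16.540462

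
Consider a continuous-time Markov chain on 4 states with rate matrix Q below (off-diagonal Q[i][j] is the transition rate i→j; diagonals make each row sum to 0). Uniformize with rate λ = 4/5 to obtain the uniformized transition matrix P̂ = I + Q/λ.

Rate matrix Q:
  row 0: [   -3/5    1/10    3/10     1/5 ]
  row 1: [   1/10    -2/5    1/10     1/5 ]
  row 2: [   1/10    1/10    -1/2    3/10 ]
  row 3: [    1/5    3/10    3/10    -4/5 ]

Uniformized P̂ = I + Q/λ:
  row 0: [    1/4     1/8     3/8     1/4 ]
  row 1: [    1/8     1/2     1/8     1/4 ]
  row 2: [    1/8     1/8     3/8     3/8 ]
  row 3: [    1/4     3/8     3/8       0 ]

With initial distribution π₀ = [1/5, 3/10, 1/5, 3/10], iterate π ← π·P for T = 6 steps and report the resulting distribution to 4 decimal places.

π = [0.1757, 0.2921, 0.3019, 0.2302]

t=0: π = [0.2000, 0.3000, 0.2000, 0.3000]
t=1: π = [0.1875, 0.3125, 0.3000, 0.2000]
t=2: π = [0.1734, 0.2922, 0.2969, 0.2375]
t=3: π = [0.1764, 0.2939, 0.3020, 0.2277]
t=4: π = [0.1755, 0.2922, 0.3015, 0.2308]
t=5: π = [0.1758, 0.2923, 0.3020, 0.2300]
t=6: π = [0.1757, 0.2921, 0.3019, 0.2302]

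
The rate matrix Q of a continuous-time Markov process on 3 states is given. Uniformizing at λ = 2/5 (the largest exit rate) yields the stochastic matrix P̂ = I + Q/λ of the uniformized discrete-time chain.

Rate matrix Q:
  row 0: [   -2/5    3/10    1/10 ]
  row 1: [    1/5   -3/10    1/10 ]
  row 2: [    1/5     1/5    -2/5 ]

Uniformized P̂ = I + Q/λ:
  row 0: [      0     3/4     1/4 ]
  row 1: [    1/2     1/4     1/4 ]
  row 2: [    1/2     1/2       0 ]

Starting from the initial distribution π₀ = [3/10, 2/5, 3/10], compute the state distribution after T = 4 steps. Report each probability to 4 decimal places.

t=0: π = [0.3000, 0.4000, 0.3000]
t=1: π = [0.3500, 0.4750, 0.1750]
t=2: π = [0.3250, 0.4688, 0.2063]
t=3: π = [0.3375, 0.4641, 0.1984]
t=4: π = [0.3313, 0.4684, 0.2004]

π = [0.3313, 0.4684, 0.2004]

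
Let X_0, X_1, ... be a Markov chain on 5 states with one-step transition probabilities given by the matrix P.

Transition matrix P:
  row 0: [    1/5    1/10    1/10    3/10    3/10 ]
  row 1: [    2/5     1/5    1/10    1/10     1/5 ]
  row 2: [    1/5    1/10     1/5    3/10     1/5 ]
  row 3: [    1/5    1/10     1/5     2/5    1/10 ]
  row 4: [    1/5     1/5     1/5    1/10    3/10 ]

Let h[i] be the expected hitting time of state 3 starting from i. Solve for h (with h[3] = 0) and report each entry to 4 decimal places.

First-step conditioning: h[3] = 0; for i ≠ 3, h[i] = 1 + Σ_k P[i][k]·h[k].
  h[0] = 1 + 1/5·h[0] + 1/10·h[1] + 1/10·h[2] + 3/10·h[4]
  h[1] = 1 + 2/5·h[0] + 1/5·h[1] + 1/10·h[2] + 1/5·h[4]
  h[2] = 1 + 1/5·h[0] + 1/10·h[1] + 1/5·h[2] + 1/5·h[4]
  h[4] = 1 + 1/5·h[0] + 1/5·h[1] + 1/5·h[2] + 3/10·h[4]
Solving the 4×4 linear system over states ≠ 3 gives exactly h = [23/5, 248/45, 202/45, 0, 28/5] (h[3] = 0 is the target).

h = [4.6000, 5.5111, 4.4889, 0.0000, 5.6000]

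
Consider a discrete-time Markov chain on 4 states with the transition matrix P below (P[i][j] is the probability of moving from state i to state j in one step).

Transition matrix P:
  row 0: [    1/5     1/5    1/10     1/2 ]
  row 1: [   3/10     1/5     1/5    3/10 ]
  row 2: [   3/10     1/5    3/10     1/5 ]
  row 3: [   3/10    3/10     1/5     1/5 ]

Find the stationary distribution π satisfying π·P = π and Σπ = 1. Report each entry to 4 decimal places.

π = [0.2727, 0.2305, 0.1919, 0.3049]

Balance equations π_j = Σ_i π_i·P[i][j]:
  π_0 = 1/5·π_0 + 3/10·π_1 + 3/10·π_2 + 3/10·π_3
  π_1 = 1/5·π_0 + 1/5·π_1 + 1/5·π_2 + 3/10·π_3
  π_2 = 1/10·π_0 + 1/5·π_1 + 3/10·π_2 + 1/5·π_3
  normalize: π_0 + π_1 + π_2 + π_3 = 1
Solving the linear system gives exactly π = [3/11, 251/1089, 19/99, 332/1089].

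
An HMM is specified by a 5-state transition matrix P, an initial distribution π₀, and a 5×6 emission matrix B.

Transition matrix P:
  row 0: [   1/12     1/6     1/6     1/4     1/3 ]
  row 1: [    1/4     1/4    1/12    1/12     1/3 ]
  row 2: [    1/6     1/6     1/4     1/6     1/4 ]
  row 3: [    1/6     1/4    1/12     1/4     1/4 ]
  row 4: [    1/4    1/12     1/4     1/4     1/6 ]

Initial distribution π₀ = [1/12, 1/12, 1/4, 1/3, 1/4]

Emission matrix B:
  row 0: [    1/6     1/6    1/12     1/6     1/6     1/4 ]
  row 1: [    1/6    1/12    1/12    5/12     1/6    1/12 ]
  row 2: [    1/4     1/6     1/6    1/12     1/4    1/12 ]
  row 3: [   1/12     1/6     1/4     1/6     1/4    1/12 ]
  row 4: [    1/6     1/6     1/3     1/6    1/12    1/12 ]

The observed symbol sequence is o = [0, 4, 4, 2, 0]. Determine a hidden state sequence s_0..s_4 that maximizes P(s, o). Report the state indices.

t=0: δ = [1.389e-02, 1.389e-02, 6.250e-02, 2.778e-02, 4.167e-02]  (obs o_0=0)
t=1: δ = [1.736e-03, 1.736e-03, 3.906e-03, 2.604e-03, 1.302e-03]  ψ = [2, 2, 2, 2, 2]  (obs o_1=4)
t=2: δ = [1.085e-04, 1.085e-04, 2.441e-04, 1.628e-04, 8.138e-05]  ψ = [2, 2, 2, 2, 2]  (obs o_2=4)
t=3: δ = [3.391e-06, 3.391e-06, 1.017e-05, 1.017e-05, 2.035e-05]  ψ = [2, 2, 2, 2, 2]  (obs o_3=2)
t=4: δ = [8.477e-07, 4.239e-07, 1.272e-06, 4.239e-07, 5.651e-07]  ψ = [4, 3, 4, 4, 4]  (obs o_4=0)
backtrack: best end state = 2; path = [2, 2, 2, 4, 2]

path = [2, 2, 2, 4, 2]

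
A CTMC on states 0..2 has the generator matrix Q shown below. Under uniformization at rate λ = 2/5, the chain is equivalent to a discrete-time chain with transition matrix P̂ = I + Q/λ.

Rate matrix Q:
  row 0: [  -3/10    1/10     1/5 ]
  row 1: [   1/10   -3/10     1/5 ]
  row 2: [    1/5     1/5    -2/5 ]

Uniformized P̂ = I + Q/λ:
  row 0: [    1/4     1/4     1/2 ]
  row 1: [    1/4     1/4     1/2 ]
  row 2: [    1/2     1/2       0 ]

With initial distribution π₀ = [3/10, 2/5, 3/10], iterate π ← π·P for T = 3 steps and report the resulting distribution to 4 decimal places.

t=0: π = [0.3000, 0.4000, 0.3000]
t=1: π = [0.3250, 0.3250, 0.3500]
t=2: π = [0.3375, 0.3375, 0.3250]
t=3: π = [0.3313, 0.3313, 0.3375]

π = [0.3313, 0.3313, 0.3375]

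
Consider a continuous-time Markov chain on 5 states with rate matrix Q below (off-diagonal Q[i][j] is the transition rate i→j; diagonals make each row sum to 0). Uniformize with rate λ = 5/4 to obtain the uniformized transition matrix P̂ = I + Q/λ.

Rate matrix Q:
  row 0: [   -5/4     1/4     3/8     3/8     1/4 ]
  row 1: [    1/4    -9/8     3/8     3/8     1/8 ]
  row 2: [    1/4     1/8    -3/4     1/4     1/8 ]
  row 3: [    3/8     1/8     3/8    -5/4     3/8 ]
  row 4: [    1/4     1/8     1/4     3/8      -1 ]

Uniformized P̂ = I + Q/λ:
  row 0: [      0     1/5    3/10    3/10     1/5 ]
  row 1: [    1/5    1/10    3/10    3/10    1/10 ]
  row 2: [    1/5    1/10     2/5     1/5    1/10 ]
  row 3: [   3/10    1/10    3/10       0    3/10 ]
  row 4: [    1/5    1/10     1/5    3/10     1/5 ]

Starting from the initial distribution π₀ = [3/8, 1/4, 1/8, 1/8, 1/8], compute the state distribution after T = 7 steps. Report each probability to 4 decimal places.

π = [0.1839, 0.1184, 0.3136, 0.2067, 0.1775]

t=0: π = [0.3750, 0.2500, 0.1250, 0.1250, 0.1250]
t=1: π = [0.1375, 0.1375, 0.3000, 0.2500, 0.1750]
t=2: π = [0.1975, 0.1138, 0.3125, 0.1950, 0.1813]
t=3: π = [0.1800, 0.1198, 0.3131, 0.2103, 0.1769]
t=4: π = [0.1850, 0.1180, 0.3136, 0.2056, 0.1777]
t=5: π = [0.1836, 0.1185, 0.3136, 0.2070, 0.1774]
t=6: π = [0.1840, 0.1184, 0.3136, 0.2066, 0.1775]
t=7: π = [0.1839, 0.1184, 0.3136, 0.2067, 0.1775]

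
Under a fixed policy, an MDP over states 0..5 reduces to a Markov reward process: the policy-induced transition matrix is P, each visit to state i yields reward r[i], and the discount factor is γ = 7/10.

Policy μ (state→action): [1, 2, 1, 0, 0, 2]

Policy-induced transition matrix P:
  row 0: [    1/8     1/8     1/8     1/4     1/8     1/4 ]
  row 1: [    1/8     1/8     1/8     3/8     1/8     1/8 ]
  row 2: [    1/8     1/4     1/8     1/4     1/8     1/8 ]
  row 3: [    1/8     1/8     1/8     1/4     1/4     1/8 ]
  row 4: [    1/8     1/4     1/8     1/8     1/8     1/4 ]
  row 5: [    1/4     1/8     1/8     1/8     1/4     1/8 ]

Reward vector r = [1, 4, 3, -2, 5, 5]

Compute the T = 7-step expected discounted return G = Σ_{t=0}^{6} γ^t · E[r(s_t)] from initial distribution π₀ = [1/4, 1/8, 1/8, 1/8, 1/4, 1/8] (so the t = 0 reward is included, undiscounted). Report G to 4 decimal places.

t=0: π = [0.2500, 0.1250, 0.1250, 0.1250, 0.2500, 0.1250], E[r] = 2.7500, γ^t·E[r] = 2.750000, running G = 2.750000
t=1: π = [0.1406, 0.1719, 0.1250, 0.2188, 0.1563, 0.1875], E[r] = 2.4844, γ^t·E[r] = 1.739063, running G = 4.489063
t=2: π = [0.1484, 0.1602, 0.1250, 0.2285, 0.1758, 0.1621], E[r] = 2.3965, γ^t·E[r] = 1.174277, running G = 5.663340
t=3: π = [0.1453, 0.1626, 0.1250, 0.2278, 0.1738, 0.1655], E[r] = 2.4119, γ^t·E[r] = 0.827270, running G = 6.490610
t=4: π = [0.1457, 0.1624, 0.1250, 0.2279, 0.1742, 0.1649], E[r] = 2.4095, γ^t·E[r] = 0.578532, running G = 7.069142
t=5: π = [0.1456, 0.1624, 0.1250, 0.2279, 0.1741, 0.1650], E[r] = 2.4098, γ^t·E[r] = 0.405010, running G = 7.474152
t=6: π = [0.1456, 0.1624, 0.1250, 0.2279, 0.1741, 0.1650], E[r] = 2.4097, γ^t·E[r] = 0.283501, running G = 7.757653

G = 7.7577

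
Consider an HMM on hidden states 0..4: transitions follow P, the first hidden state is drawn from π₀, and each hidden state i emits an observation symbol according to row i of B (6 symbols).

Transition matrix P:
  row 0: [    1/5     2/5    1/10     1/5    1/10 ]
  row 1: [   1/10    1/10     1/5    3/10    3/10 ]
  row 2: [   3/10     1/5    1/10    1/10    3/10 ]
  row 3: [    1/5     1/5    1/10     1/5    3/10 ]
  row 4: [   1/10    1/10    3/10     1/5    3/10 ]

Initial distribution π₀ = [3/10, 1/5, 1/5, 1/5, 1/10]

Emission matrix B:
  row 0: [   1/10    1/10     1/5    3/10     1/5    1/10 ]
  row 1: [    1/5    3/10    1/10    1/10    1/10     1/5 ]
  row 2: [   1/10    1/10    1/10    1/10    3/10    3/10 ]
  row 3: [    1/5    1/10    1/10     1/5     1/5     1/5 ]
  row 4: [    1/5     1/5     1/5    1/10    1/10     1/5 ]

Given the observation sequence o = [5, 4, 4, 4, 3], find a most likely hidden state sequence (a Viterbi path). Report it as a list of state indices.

t=0: δ = [3.000e-02, 4.000e-02, 6.000e-02, 4.000e-02, 2.000e-02]  (obs o_0=5)
t=1: δ = [3.600e-03, 1.200e-03, 2.400e-03, 2.400e-03, 1.800e-03]  ψ = [2, 0, 1, 1, 2]  (obs o_1=4)
t=2: δ = [1.440e-04, 1.440e-04, 1.620e-04, 1.440e-04, 7.200e-05]  ψ = [0, 0, 4, 0, 2]  (obs o_2=4)
t=3: δ = [9.720e-06, 5.760e-06, 8.640e-06, 8.640e-06, 4.860e-06]  ψ = [2, 0, 1, 1, 2]  (obs o_3=4)
t=4: δ = [7.776e-07, 3.888e-07, 1.458e-07, 3.888e-07, 2.592e-07]  ψ = [2, 0, 4, 0, 2]  (obs o_4=3)
backtrack: best end state = 0; path = [2, 0, 1, 2, 0]

path = [2, 0, 1, 2, 0]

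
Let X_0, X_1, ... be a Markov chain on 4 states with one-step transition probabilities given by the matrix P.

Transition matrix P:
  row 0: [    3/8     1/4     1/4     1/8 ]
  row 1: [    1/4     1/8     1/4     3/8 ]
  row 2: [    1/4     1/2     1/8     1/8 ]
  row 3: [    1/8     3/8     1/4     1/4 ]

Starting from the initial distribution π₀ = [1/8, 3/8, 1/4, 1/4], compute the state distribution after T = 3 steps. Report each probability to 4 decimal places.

π = [0.2522, 0.2971, 0.2222, 0.2285]

t=0: π = [0.1250, 0.3750, 0.2500, 0.2500]
t=1: π = [0.2344, 0.2969, 0.2188, 0.2500]
t=2: π = [0.2480, 0.2988, 0.2227, 0.2305]
t=3: π = [0.2522, 0.2971, 0.2222, 0.2285]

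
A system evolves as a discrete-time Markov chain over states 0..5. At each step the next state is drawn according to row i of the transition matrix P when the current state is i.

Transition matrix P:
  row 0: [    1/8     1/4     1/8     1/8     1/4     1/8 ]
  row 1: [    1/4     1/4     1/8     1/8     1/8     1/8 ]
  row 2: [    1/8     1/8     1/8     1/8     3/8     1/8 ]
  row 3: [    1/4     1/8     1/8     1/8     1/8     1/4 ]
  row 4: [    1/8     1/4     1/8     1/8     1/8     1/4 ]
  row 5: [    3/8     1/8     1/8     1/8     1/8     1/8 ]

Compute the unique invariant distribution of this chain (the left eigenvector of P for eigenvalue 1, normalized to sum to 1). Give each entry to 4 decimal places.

Balance equations π_j = Σ_i π_i·P[i][j]:
  π_0 = 1/8·π_0 + 1/4·π_1 + 1/8·π_2 + 1/4·π_3 + 1/8·π_4 + 3/8·π_5
  π_1 = 1/4·π_0 + 1/4·π_1 + 1/8·π_2 + 1/8·π_3 + 1/4·π_4 + 1/8·π_5
  π_2 = 1/8·π_0 + 1/8·π_1 + 1/8·π_2 + 1/8·π_3 + 1/8·π_4 + 1/8·π_5
  π_3 = 1/8·π_0 + 1/8·π_1 + 1/8·π_2 + 1/8·π_3 + 1/8·π_4 + 1/8·π_5
  π_4 = 1/4·π_0 + 1/8·π_1 + 3/8·π_2 + 1/8·π_3 + 1/8·π_4 + 1/8·π_5
  normalize: π_0 + π_1 + π_2 + π_3 + π_4 + π_5 = 1
Solving the linear system gives exactly π = [481/2332, 925/4664, 1/8, 1/8, 849/4664, 381/2332].

π = [0.2063, 0.1983, 0.1250, 0.1250, 0.1820, 0.1634]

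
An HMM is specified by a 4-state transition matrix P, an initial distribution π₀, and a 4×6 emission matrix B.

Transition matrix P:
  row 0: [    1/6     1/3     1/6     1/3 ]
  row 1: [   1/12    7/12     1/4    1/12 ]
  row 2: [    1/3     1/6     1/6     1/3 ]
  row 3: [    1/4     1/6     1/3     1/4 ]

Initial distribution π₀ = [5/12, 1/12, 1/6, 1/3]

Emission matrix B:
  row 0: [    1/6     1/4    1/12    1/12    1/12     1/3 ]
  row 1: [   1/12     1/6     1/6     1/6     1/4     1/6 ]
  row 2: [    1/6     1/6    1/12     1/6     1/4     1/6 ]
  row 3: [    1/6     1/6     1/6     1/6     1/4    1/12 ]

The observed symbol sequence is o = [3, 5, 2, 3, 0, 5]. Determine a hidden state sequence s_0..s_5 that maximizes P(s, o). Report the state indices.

t=0: δ = [3.472e-02, 1.389e-02, 2.778e-02, 5.556e-02]  (obs o_0=3)
t=1: δ = [4.630e-03, 1.929e-03, 3.086e-03, 1.157e-03]  ψ = [3, 0, 3, 3]  (obs o_1=5)
t=2: δ = [8.573e-05, 2.572e-04, 6.430e-05, 2.572e-04]  ψ = [2, 0, 0, 0]  (obs o_2=2)
t=3: δ = [5.358e-06, 2.501e-05, 1.429e-05, 1.072e-05]  ψ = [3, 1, 3, 3]  (obs o_3=3)
t=4: δ = [7.938e-07, 1.216e-06, 1.042e-06, 7.938e-07]  ψ = [2, 1, 1, 2]  (obs o_4=0)
t=5: δ = [1.158e-07, 1.182e-07, 5.065e-08, 2.894e-08]  ψ = [2, 1, 1, 2]  (obs o_5=5)
backtrack: best end state = 1; path = [3, 0, 1, 1, 1, 1]

path = [3, 0, 1, 1, 1, 1]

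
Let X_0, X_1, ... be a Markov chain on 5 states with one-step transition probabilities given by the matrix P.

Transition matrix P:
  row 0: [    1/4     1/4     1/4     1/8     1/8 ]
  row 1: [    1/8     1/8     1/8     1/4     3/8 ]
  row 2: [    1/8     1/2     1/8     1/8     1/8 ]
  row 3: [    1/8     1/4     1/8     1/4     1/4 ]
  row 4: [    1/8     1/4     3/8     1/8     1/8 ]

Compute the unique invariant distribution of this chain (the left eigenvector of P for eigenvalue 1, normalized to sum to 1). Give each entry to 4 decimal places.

π = [0.1429, 0.2659, 0.1964, 0.1808, 0.2141]

Balance equations π_j = Σ_i π_i·P[i][j]:
  π_0 = 1/4·π_0 + 1/8·π_1 + 1/8·π_2 + 1/8·π_3 + 1/8·π_4
  π_1 = 1/4·π_0 + 1/8·π_1 + 1/2·π_2 + 1/4·π_3 + 1/4·π_4
  π_2 = 1/4·π_0 + 1/8·π_1 + 1/8·π_2 + 1/8·π_3 + 3/8·π_4
  π_3 = 1/8·π_0 + 1/4·π_1 + 1/8·π_2 + 1/4·π_3 + 1/8·π_4
  normalize: π_0 + π_1 + π_2 + π_3 + π_4 = 1
Solving the linear system gives exactly π = [1/7, 88/331, 65/331, 419/2317, 496/2317].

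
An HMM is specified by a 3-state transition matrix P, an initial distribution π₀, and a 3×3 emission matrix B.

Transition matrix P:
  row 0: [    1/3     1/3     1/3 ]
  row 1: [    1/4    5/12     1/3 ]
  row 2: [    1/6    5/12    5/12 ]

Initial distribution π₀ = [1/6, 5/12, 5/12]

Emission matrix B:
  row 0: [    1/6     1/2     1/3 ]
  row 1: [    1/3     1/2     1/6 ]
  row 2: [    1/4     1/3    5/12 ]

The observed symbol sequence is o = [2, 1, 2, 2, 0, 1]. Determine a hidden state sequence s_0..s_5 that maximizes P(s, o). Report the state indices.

t=0: δ = [5.556e-02, 6.944e-02, 1.736e-01]  (obs o_0=2)
t=1: δ = [1.447e-02, 3.617e-02, 2.411e-02]  ψ = [2, 2, 2]  (obs o_1=1)
t=2: δ = [3.014e-03, 2.512e-03, 5.023e-03]  ψ = [1, 1, 1]  (obs o_2=2)
t=3: δ = [3.349e-04, 3.489e-04, 8.721e-04]  ψ = [0, 2, 2]  (obs o_3=2)
t=4: δ = [2.423e-05, 1.211e-04, 9.085e-05]  ψ = [2, 2, 2]  (obs o_4=0)
t=5: δ = [1.514e-05, 2.524e-05, 1.346e-05]  ψ = [1, 1, 1]  (obs o_5=1)
backtrack: best end state = 1; path = [2, 1, 2, 2, 1, 1]

path = [2, 1, 2, 2, 1, 1]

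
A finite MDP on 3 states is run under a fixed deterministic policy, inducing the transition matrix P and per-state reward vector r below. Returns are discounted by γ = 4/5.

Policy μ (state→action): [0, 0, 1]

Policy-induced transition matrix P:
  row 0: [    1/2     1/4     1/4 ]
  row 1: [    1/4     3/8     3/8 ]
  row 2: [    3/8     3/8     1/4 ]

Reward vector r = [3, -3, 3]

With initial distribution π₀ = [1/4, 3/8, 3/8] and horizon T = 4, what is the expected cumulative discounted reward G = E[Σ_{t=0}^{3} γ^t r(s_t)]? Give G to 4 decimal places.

G = 2.6813

t=0: π = [0.2500, 0.3750, 0.3750], E[r] = 0.7500, γ^t·E[r] = 0.750000, running G = 0.750000
t=1: π = [0.3594, 0.3438, 0.2969], E[r] = 0.9375, γ^t·E[r] = 0.750000, running G = 1.500000
t=2: π = [0.3770, 0.3301, 0.2930], E[r] = 1.0195, γ^t·E[r] = 0.652500, running G = 2.152500
t=3: π = [0.3809, 0.3279, 0.2913], E[r] = 1.0327, γ^t·E[r] = 0.528750, running G = 2.681250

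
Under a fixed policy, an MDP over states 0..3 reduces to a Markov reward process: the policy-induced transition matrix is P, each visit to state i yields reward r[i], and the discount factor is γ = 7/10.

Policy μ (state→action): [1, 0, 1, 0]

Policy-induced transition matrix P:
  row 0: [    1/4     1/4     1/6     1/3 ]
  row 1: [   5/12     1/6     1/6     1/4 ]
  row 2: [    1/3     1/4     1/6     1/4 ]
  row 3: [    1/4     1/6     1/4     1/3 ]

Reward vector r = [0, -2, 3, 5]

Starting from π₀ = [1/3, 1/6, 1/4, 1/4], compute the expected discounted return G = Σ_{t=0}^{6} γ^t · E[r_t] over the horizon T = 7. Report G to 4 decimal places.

G = 5.0593

t=0: π = [0.3333, 0.1667, 0.2500, 0.2500], E[r] = 1.6667, γ^t·E[r] = 1.666667, running G = 1.666667
t=1: π = [0.2986, 0.2153, 0.1875, 0.2986], E[r] = 1.6250, γ^t·E[r] = 1.137500, running G = 2.804167
t=2: π = [0.3015, 0.2072, 0.1916, 0.2998], E[r] = 1.6591, γ^t·E[r] = 0.812980, running G = 3.617147
t=3: π = [0.3005, 0.2078, 0.1916, 0.3001], E[r] = 1.6600, γ^t·E[r] = 0.569367, running G = 4.186514
t=4: π = [0.3006, 0.2077, 0.1917, 0.3000], E[r] = 1.6599, γ^t·E[r] = 0.398547, running G = 4.585061
t=5: π = [0.3006, 0.2077, 0.1917, 0.3001], E[r] = 1.6599, γ^t·E[r] = 0.278980, running G = 4.864041
t=6: π = [0.3006, 0.2077, 0.1917, 0.3001], E[r] = 1.6599, γ^t·E[r] = 0.195286, running G = 5.059327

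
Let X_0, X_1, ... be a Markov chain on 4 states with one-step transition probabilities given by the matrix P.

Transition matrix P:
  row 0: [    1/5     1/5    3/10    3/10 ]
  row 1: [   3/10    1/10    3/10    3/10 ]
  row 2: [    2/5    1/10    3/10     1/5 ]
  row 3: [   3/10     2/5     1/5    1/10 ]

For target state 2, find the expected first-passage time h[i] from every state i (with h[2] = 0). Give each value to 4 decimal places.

h = [3.6364, 3.6364, 0.0000, 3.9394]

First-step conditioning: h[2] = 0; for i ≠ 2, h[i] = 1 + Σ_k P[i][k]·h[k].
  h[0] = 1 + 1/5·h[0] + 1/5·h[1] + 3/10·h[3]
  h[1] = 1 + 3/10·h[0] + 1/10·h[1] + 3/10·h[3]
  h[3] = 1 + 3/10·h[0] + 2/5·h[1] + 1/10·h[3]
Solving the 3×3 linear system over states ≠ 2 gives exactly h = [40/11, 40/11, 0, 130/33] (h[2] = 0 is the target).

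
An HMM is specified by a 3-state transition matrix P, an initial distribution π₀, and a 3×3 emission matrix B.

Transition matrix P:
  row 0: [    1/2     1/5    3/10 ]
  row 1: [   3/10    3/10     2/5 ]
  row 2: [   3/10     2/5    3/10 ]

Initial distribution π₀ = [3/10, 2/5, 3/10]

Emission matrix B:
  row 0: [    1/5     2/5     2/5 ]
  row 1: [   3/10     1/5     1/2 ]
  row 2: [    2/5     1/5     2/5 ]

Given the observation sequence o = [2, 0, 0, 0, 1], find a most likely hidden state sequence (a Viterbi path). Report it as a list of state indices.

path = [1, 2, 1, 2, 0]

t=0: δ = [1.200e-01, 2.000e-01, 1.200e-01]  (obs o_0=2)
t=1: δ = [1.200e-02, 1.800e-02, 3.200e-02]  ψ = [0, 1, 1]  (obs o_1=0)
t=2: δ = [1.920e-03, 3.840e-03, 3.840e-03]  ψ = [2, 2, 2]  (obs o_2=0)
t=3: δ = [2.304e-04, 4.608e-04, 6.144e-04]  ψ = [1, 2, 1]  (obs o_3=0)
t=4: δ = [7.373e-05, 4.915e-05, 3.686e-05]  ψ = [2, 2, 1]  (obs o_4=1)
backtrack: best end state = 0; path = [1, 2, 1, 2, 0]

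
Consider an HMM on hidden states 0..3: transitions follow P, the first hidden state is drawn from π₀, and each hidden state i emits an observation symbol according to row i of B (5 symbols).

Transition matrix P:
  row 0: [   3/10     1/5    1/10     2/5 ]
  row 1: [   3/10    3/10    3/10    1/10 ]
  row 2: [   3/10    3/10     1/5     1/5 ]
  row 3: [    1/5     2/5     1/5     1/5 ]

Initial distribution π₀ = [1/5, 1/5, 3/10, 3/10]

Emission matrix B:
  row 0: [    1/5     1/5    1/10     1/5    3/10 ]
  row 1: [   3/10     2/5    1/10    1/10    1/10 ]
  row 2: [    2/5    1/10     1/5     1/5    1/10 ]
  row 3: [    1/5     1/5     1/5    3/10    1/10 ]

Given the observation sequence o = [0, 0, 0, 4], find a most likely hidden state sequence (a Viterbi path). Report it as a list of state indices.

t=0: δ = [4.000e-02, 6.000e-02, 1.200e-01, 6.000e-02]  (obs o_0=0)
t=1: δ = [7.200e-03, 1.080e-02, 9.600e-03, 4.800e-03]  ψ = [2, 2, 2, 2]  (obs o_1=0)
t=2: δ = [6.480e-04, 9.720e-04, 1.296e-03, 5.760e-04]  ψ = [1, 1, 1, 0]  (obs o_2=0)
t=3: δ = [1.166e-04, 3.888e-05, 2.916e-05, 2.592e-05]  ψ = [2, 2, 1, 0]  (obs o_3=4)
backtrack: best end state = 0; path = [2, 1, 2, 0]

path = [2, 1, 2, 0]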